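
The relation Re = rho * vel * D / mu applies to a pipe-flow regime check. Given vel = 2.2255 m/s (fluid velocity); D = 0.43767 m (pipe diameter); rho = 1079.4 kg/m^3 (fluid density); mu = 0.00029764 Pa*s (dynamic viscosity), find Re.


Re = rho * vel * D / mu
Re = 1079.4 * 2.2255 * 0.43767 / 0.00029764
Re = 3.5324e+06


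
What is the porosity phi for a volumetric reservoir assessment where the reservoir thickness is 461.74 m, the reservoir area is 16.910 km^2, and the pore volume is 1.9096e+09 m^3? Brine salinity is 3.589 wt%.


phi = Vp / (A * 1e6 * hr)
phi = 1.9096e+09 / (16.910 * 1e6 * 461.74)
phi = 0.24457


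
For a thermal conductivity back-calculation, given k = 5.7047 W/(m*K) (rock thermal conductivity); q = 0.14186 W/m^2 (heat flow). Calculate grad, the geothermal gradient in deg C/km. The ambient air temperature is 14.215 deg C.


grad = q / k * 1000
grad = 0.14186 / 5.7047 * 1000
grad = 24.867 deg C/km


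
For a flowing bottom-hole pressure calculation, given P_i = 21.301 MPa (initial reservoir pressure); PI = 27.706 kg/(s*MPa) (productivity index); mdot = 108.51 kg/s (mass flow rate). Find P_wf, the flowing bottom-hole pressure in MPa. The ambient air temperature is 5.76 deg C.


P_wf = P_i - mdot / PI
P_wf = 21.301 - 108.51 / 27.706
P_wf = 17.385 MPa


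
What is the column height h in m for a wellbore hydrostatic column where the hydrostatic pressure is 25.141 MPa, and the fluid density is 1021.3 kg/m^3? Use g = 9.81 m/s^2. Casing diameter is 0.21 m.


h = P * 1e6 / (g * rho)
h = 25.141 * 1e6 / (9.81 * 1021.3)
h = 2509.3 m


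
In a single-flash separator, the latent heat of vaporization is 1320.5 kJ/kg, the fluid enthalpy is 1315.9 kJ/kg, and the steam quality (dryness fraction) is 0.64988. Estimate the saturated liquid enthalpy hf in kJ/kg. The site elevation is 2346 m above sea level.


hf = h - x * hfg
hf = 1315.9 - 0.64988 * 1320.5
hf = 457.73 kJ/kg


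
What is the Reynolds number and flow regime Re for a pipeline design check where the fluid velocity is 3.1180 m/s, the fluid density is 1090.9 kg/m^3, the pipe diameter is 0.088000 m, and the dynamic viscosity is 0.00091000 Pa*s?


Step 1: Re = rho*vel*D/mu = 1090.9*3.118*0.088/0.00091 = 3.2893e+05
Step 2: Re = 3.2893e+05 > 4000, so flow is turbulent.
Re = 3.2893e+05 (turbulent)


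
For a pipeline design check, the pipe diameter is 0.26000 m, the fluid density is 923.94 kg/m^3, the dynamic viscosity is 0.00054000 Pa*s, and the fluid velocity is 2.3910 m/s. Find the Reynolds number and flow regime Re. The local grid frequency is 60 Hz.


Step 1: Re = rho*vel*D/mu = 923.94*2.391*0.26/0.00054 = 1.0637e+06
Step 2: Re = 1.0637e+06 > 4000, so flow is turbulent.
Re = 1.0637e+06 (turbulent)


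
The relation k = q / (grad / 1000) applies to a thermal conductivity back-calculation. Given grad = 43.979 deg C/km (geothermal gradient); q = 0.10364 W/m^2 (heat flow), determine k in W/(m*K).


k = q / (grad / 1000)
k = 0.10364 / (43.979 / 1000)
k = 2.3566 W/(m*K)


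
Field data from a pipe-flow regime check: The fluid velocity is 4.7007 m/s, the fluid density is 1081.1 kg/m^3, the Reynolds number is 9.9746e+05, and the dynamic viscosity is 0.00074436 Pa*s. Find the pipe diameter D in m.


D = Re * mu / (rho * vel)
D = 9.9746e+05 * 0.00074436 / (1081.1 * 4.7007)
D = 0.14610 m


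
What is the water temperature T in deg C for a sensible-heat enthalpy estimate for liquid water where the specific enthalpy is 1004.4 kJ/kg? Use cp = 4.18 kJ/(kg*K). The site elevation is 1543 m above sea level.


T = h / cp
T = 1004.4 / 4.18
T = 240.29 deg C


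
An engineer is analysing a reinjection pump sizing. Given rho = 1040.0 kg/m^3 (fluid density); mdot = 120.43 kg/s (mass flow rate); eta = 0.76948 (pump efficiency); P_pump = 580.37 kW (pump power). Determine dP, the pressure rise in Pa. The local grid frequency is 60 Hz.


dP = P_pump * rho * eta / mdot
dP = 580.37 * 1040.0 * 0.76948 / 120.43
dP = 3856.568 kPa
Convert: 3856.568 kPa * 1000.0 = 3.8566e+06 Pa
dP = 3.8566e+06 Pa


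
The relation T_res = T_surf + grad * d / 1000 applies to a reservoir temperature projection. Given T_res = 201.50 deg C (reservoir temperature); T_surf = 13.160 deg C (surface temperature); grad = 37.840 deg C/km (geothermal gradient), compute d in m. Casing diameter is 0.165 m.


d = (T_res - T_surf) / grad * 1000
d = (201.50 - 13.160) / 37.840 * 1000
d = 4977.3 m


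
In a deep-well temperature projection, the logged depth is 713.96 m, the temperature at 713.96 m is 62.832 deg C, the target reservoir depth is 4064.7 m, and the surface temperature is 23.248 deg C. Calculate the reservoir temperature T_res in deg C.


Step 1: grad = (T_d1 - T_surf)/d1 * 1000 = (62.832 - 23.248)/713.96 * 1000 = 55.44288 deg C/km
Step 2: T_res = T_surf + grad*d2/1000 = 23.248 + 55.44288*4064.7/1000 = 248.61 deg C
T_res = 248.61 deg C


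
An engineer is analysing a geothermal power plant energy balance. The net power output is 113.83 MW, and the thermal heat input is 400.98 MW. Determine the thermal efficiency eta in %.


eta = W_net / Q_in * 100
eta = 113.83 / 400.98 * 100
eta = 28.388 %


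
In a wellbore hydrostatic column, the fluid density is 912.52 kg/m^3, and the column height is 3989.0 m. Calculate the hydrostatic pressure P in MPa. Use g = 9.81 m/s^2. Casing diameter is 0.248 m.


P = rho * g * h / 1e6
P = 912.52 * 9.81 * 3989.0 / 1e6
P = 35.709 MPa


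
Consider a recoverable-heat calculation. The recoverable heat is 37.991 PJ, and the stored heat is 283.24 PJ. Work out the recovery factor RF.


RF = Q_rec / Q_s
RF = 37.991 / 283.24
RF = 0.13413


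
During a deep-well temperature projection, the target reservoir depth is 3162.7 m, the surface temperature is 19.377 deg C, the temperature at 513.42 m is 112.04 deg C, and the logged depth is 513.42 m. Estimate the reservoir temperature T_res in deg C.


Step 1: grad = (T_d1 - T_surf)/d1 * 1000 = (112.04 - 19.377)/513.42 * 1000 = 180.4819 deg C/km
Step 2: T_res = T_surf + grad*d2/1000 = 19.377 + 180.4819*3162.7/1000 = 590.19 deg C
T_res = 590.19 deg C


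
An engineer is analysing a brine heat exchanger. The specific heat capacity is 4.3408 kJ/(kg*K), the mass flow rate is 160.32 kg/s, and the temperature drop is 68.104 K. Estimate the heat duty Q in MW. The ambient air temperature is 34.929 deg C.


Q = mdot * cp * dT / 1000
Q = 160.32 * 4.3408 * 68.104 / 1000
Q = 47.395 MW


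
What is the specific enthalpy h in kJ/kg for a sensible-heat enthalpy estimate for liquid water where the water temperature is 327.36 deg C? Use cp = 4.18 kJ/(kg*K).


h = cp * T
h = 4.18 * 327.36
h = 1368.4 kJ/kg


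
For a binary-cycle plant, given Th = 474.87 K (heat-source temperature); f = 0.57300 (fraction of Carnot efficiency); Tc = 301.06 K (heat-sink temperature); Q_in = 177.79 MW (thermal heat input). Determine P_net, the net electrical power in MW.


Step 1: eta = (1 - Tc/Th)*f = (1 - 301.06/474.87)*0.573 = 0.2097271
Step 2: P_net = eta * Q_in = 0.2097271 * 177.79 = 37.287 MW
P_net = 37.287 MW


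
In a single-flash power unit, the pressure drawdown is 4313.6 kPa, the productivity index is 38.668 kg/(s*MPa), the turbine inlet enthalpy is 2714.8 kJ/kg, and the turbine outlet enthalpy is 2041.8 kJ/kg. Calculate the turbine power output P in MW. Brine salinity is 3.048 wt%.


Step 1: mdot = PI * dP / 1000 = 38.668 * 4313.6 / 1000 = 166.7983 kg/s
Step 2: P = mdot*(h_in - h_out)/1000 = 166.7983*(2714.8 - 2041.8)/1000 = 112.26 MW
P = 112.26 MW


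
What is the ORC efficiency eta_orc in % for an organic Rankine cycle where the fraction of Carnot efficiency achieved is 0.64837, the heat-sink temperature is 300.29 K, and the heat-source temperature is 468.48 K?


eta_orc = (1 - Tc/Th) * f * 100
eta_orc = (1 - 300.29/468.48) * 0.64837 * 100
eta_orc = 23.277 %


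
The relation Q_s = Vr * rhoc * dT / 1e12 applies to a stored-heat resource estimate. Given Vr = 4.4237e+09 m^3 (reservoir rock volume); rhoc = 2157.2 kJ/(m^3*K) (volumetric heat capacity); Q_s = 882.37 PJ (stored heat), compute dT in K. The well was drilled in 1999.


dT = Q_s * 1e12 / (Vr * rhoc)
dT = 882.37 * 1e12 / (4.4237e+09 * 2157.2)
dT = 92.464 K


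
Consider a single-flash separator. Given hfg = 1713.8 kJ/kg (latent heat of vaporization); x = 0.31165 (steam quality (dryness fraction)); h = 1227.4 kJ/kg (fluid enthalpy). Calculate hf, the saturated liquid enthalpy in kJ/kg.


hf = h - x * hfg
hf = 1227.4 - 0.31165 * 1713.8
hf = 693.29 kJ/kg


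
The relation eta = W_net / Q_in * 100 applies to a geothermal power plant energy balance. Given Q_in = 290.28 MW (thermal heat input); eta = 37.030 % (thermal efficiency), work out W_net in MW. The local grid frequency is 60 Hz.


W_net = eta / 100 * Q_in
W_net = 37.030 / 100 * 290.28
W_net = 107.49 MW


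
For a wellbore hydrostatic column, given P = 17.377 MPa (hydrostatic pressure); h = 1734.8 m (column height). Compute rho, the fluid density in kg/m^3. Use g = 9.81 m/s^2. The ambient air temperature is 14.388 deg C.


rho = P * 1e6 / (g * h)
rho = 17.377 * 1e6 / (9.81 * 1734.8)
rho = 1021.1 kg/m^3


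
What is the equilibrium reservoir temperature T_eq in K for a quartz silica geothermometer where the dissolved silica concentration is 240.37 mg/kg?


T_eq = 1309 / (5.19 - log10(SiO2)) - 273.15
T_eq = 1309 / (5.19 - log10(240.37)) - 273.15
T_eq = 192.8323 deg C
Convert to K: 192.8323 + 273.15 = 465.98 K
T_eq = 465.98 K


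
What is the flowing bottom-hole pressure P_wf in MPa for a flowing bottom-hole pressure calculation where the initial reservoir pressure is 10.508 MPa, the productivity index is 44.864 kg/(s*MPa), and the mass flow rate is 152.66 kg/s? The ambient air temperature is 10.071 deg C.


P_wf = P_i - mdot / PI
P_wf = 10.508 - 152.66 / 44.864
P_wf = 7.1053 MPa


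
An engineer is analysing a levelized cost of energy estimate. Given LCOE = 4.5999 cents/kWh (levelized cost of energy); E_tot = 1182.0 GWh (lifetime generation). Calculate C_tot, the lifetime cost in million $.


C_tot = LCOE / 100 * E_tot
C_tot = 4.5999 / 100 * 1182.0
C_tot = 54.371 million $


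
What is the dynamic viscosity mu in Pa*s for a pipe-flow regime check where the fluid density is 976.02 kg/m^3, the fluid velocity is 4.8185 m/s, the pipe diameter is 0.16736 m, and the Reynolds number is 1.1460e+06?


mu = rho * vel * D / Re
mu = 976.02 * 4.8185 * 0.16736 / 1.1460e+06
mu = 0.00068681 Pa*s


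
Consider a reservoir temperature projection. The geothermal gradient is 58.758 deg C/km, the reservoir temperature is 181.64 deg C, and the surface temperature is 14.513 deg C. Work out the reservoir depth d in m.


d = (T_res - T_surf) / grad * 1000
d = (181.64 - 14.513) / 58.758 * 1000
d = 2844.3 m


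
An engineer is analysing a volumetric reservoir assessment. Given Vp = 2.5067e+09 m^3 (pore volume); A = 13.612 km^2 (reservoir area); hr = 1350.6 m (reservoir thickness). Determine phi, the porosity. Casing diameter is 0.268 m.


phi = Vp / (A * 1e6 * hr)
phi = 2.5067e+09 / (13.612 * 1e6 * 1350.6)
phi = 0.13635


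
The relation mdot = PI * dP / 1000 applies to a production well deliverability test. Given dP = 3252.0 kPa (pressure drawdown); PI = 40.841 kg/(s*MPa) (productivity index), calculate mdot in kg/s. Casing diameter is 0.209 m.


mdot = PI * dP / 1000
mdot = 40.841 * 3252.0 / 1000
mdot = 132.81 kg/s


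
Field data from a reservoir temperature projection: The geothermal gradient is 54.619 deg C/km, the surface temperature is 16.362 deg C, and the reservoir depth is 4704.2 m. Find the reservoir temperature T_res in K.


T_res = T_surf + grad * d / 1000
T_res = 16.362 + 54.619 * 4704.2 / 1000
T_res = 273.3007 deg C
Convert to K: 273.3007 + 273.15 = 546.45 K
T_res = 546.45 K


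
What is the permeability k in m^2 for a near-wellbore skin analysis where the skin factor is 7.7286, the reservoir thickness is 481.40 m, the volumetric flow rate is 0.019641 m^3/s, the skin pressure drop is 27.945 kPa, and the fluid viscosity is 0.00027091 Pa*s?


k = S*q*mu / (2*pi*dP_s*1000*hr)
k = 7.7286*0.019641*0.00027091 / (2*pi*27.945*1000*481.40)
k = 4.8652e-13 m^2


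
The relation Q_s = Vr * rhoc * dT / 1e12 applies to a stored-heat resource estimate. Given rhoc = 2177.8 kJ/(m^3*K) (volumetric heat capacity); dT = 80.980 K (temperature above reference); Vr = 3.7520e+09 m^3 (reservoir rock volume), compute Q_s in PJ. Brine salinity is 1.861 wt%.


Q_s = Vr * rhoc * dT / 1e12
Q_s = 3.7520e+09 * 2177.8 * 80.980 / 1e12
Q_s = 661.70 PJ


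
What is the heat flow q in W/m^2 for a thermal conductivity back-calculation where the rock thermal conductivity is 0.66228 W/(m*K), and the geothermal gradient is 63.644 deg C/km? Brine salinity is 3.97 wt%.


q = k * grad / 1000
q = 0.66228 * 63.644 / 1000
q = 0.042150 W/m^2


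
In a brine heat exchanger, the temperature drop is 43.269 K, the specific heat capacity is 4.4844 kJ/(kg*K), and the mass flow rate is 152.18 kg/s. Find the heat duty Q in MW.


Q = mdot * cp * dT / 1000
Q = 152.18 * 4.4844 * 43.269 / 1000
Q = 29.528 MW


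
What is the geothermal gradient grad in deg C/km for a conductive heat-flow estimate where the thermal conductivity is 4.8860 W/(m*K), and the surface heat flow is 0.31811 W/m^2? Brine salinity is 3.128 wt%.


grad = q * 1000 / k
grad = 0.31811 * 1000 / 4.8860
grad = 65.106 deg C/km


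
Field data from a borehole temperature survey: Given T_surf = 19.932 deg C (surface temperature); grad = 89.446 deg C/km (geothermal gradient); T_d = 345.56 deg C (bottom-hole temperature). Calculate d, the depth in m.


d = (T_d - T_surf) / grad * 1000
d = (345.56 - 19.932) / 89.446 * 1000
d = 3640.5 m


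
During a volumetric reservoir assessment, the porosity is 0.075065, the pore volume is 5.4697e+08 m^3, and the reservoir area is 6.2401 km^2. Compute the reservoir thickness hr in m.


hr = Vp / (A * 1e6 * phi)
hr = 5.4697e+08 / (6.2401 * 1e6 * 0.075065)
hr = 1167.7 m


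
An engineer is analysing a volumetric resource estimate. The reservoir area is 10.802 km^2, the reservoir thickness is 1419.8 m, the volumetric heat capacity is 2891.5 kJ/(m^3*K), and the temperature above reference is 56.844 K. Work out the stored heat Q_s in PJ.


Step 1: Vr = A*1e6*hr = 10.802*1e6*1419.8 = 1.533668e+10 m^3
Step 2: Q_s = Vr*rhoc*dT/1e12 = 1.533668e+10*2891.5*56.844/1e12 = 2520.8 PJ
Q_s = 2520.8 PJ


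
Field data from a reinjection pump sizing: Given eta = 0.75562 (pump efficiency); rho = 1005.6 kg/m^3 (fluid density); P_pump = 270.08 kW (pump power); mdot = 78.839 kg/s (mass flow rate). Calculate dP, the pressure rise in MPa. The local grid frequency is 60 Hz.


dP = P_pump * rho * eta / mdot
dP = 270.08 * 1005.6 * 0.75562 / 78.839
dP = 2603.035 kPa
Convert: 2603.035 kPa * 0.001 = 2.6030 MPa
dP = 2.6030 MPa


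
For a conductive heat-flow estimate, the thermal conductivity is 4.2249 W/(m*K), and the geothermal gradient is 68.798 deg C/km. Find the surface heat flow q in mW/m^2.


q = k * grad / 1000
q = 4.2249 * 68.798 / 1000
q = 0.2906647 W/m^2
Convert: 0.2906647 W/m^2 * 1000.0 = 290.66 mW/m^2
q = 290.66 mW/m^2


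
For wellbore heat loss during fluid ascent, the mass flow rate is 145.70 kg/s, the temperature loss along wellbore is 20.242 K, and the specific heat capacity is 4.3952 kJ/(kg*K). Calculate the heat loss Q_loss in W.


Q_loss = mdot * cp * dT
Q_loss = 145.70 * 4.3952 * 20.242
Q_loss = 12962.58 kW
Convert: 12962.58 kW * 1000.0 = 1.2963e+07 W
Q_loss = 1.2963e+07 W


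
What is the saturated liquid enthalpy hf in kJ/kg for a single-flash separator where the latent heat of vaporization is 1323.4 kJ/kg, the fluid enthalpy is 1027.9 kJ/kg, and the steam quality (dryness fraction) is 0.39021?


hf = h - x * hfg
hf = 1027.9 - 0.39021 * 1323.4
hf = 511.50 kJ/kg


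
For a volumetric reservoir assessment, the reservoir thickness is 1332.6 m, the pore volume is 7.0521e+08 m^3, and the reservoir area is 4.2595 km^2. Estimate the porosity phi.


phi = Vp / (A * 1e6 * hr)
phi = 7.0521e+08 / (4.2595 * 1e6 * 1332.6)
phi = 0.12424


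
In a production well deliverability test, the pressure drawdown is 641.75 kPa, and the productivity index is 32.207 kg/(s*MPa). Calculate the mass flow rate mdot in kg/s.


mdot = PI * dP / 1000
mdot = 32.207 * 641.75 / 1000
mdot = 20.669 kg/s


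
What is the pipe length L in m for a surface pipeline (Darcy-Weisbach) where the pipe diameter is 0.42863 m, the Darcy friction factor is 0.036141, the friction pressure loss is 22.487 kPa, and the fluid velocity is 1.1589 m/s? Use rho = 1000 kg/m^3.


L = dP*1000*D / (f*rho*vel^2/2)
L = 22.487*1000*0.42863 / (0.036141*1000*1.1589^2/2)
L = 397.15 m


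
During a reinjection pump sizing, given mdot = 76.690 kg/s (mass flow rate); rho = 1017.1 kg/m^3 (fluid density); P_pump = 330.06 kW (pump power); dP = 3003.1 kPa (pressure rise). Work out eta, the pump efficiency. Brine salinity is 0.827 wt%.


eta = mdot * dP / (rho * P_pump)
eta = 76.690 * 3003.1 / (1017.1 * 330.06)
eta = 0.68604


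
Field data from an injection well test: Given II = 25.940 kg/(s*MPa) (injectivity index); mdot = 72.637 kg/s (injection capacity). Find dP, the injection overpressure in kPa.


dP = mdot * 1000 / II
dP = 72.637 * 1000 / 25.940
dP = 2800.2 kPa


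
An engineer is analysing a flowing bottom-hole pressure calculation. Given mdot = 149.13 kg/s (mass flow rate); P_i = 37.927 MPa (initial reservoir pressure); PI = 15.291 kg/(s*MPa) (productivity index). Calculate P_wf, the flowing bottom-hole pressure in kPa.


P_wf = P_i - mdot / PI
P_wf = 37.927 - 149.13 / 15.291
P_wf = 28.17420 MPa
Convert: 28.17420 MPa * 1000.0 = 28174 kPa
P_wf = 28174 kPa


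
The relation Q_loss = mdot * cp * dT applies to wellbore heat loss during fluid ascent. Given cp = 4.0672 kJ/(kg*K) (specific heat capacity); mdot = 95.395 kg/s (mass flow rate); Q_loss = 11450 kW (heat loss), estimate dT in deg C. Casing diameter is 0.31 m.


dT = Q_loss / (mdot * cp)
dT = 11450 / (95.395 * 4.0672)
dT = 29.51103 K
Convert (temperature difference, 1 K = 1 deg C): 29.51103 K = 29.51103 deg C
dT = 29.511 deg C


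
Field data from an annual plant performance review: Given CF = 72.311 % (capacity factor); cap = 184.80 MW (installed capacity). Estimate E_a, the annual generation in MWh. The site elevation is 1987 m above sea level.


E_a = CF / 100 * cap * 8760
E_a = 72.311 / 100 * 184.80 * 8760
E_a = 1.1706e+06 MWh


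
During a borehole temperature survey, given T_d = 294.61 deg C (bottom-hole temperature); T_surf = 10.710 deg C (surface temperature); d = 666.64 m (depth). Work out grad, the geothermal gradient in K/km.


grad = (T_d - T_surf) / d * 1000
grad = (294.61 - 10.710) / 666.64 * 1000
grad = 425.8670 deg C/km
Convert: 425.8670 deg C/km * 1.0 = 425.87 K/km
grad = 425.87 K/km


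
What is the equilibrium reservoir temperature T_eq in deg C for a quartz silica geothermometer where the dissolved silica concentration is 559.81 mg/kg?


T_eq = 1309 / (5.19 - log10(SiO2)) - 273.15
T_eq = 1309 / (5.19 - log10(559.81)) - 273.15
T_eq = 262.89 deg C


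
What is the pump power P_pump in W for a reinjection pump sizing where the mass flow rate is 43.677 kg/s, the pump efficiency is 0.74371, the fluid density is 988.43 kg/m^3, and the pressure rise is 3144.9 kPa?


P_pump = mdot * dP / (rho * eta)
P_pump = 43.677 * 3144.9 / (988.43 * 0.74371)
P_pump = 186.8573 kW
Convert: 186.8573 kW * 1000.0 = 1.8686e+05 W
P_pump = 1.8686e+05 W


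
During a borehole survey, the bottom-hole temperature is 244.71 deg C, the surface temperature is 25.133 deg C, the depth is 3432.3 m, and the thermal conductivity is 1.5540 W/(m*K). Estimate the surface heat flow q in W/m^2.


Step 1: grad = (T_d - T_surf)/d * 1000 = (244.71 - 25.133)/3432.3 * 1000 = 63.97372 deg C/km
Step 2: q = k * grad / 1000 = 1.554 * 63.97372 / 1000 = 0.099415 W/m^2
q = 0.099415 W/m^2


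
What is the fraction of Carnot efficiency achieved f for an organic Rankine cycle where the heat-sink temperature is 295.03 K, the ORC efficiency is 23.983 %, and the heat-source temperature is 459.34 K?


f = (eta_orc/100) / (1 - Tc/Th)
f = (23.983/100) / (1 - 295.03/459.34)
f = 0.67046


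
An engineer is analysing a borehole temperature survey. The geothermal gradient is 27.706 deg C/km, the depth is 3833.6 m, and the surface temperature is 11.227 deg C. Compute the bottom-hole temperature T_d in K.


T_d = T_surf + grad * d / 1000
T_d = 11.227 + 27.706 * 3833.6 / 1000
T_d = 117.4407 deg C
Convert to K: 117.4407 + 273.15 = 390.59 K
T_d = 390.59 K


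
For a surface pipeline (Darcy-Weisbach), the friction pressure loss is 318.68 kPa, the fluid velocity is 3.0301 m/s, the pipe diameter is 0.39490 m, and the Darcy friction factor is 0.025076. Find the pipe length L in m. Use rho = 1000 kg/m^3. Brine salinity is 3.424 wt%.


L = dP*1000*D / (f*rho*vel^2/2)
L = 318.68*1000*0.39490 / (0.025076*1000*3.0301^2/2)
L = 1093.2 m


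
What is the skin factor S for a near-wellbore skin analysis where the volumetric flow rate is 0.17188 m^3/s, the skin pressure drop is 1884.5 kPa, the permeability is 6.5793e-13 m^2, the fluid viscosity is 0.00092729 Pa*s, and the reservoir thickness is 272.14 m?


S = dP_s * 1000 * 2*pi*k*hr / (q*mu)
S = 1884.5 * 1000 * 2*pi*6.5793e-13*272.14 / (0.17188*0.00092729)
S = 13.302


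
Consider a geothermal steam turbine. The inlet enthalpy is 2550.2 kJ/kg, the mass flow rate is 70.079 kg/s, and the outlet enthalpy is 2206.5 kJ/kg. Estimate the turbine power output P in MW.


P = mdot * (h_in - h_out) / 1000
P = 70.079 * (2550.2 - 2206.5) / 1000
P = 24.086 MW


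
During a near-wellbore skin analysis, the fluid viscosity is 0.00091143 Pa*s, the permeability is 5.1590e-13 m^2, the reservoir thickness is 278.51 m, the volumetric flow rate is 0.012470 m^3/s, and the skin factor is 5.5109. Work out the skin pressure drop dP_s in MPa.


dP_s = S * q * mu / (2*pi*k*hr) / 1000
dP_s = 5.5109 * 0.012470 * 0.00091143 / (2*pi*5.1590e-13*278.51) / 1000
dP_s = 69.37869 kPa
Convert: 69.37869 kPa * 0.001 = 0.069379 MPa
dP_s = 0.069379 MPa


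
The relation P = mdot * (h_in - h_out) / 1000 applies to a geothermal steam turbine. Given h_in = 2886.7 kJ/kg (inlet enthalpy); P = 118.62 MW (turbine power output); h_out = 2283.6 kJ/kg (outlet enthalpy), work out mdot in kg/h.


mdot = P * 1000 / (h_in - h_out)
mdot = 118.62 * 1000 / (2886.7 - 2283.6)
mdot = 196.6838 kg/s
Convert: 196.6838 kg/s * 3600.0 = 7.0806e+05 kg/h
mdot = 7.0806e+05 kg/h


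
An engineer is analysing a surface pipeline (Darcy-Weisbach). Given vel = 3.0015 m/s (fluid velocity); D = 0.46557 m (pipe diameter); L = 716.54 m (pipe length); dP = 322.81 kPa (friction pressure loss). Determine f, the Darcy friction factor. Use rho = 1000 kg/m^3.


f = dP*1000 / ((L/D)*(rho*vel^2/2))
f = 322.81*1000 / ((716.54/0.46557)*(1000*3.0015^2/2))
f = 0.046563


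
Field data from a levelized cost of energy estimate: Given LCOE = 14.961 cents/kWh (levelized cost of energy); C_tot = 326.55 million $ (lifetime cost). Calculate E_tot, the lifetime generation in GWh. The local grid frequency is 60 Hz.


E_tot = C_tot / LCOE * 100
E_tot = 326.55 / 14.961 * 100
E_tot = 2182.7 GWh


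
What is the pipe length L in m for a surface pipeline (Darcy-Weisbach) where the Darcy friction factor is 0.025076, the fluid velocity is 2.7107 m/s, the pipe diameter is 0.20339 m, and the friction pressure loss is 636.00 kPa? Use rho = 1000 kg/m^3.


L = dP*1000*D / (f*rho*vel^2/2)
L = 636.00*1000*0.20339 / (0.025076*1000*2.7107^2/2)
L = 1404.1 m


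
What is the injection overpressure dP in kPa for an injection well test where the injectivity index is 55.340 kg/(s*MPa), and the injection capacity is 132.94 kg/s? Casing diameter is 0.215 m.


dP = mdot * 1000 / II
dP = 132.94 * 1000 / 55.340
dP = 2402.2 kPa


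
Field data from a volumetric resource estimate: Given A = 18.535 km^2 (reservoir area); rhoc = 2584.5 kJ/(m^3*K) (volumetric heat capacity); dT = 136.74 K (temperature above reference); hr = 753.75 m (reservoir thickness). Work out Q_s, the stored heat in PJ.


Step 1: Vr = A*1e6*hr = 18.535*1e6*753.75 = 1.397076e+10 m^3
Step 2: Q_s = Vr*rhoc*dT/1e12 = 1.397076e+10*2584.5*136.74/1e12 = 4937.3 PJ
Q_s = 4937.3 PJ


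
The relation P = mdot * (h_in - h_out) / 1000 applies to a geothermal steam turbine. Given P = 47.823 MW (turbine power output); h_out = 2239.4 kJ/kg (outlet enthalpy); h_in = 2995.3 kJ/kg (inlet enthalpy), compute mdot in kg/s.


mdot = P * 1000 / (h_in - h_out)
mdot = 47.823 * 1000 / (2995.3 - 2239.4)
mdot = 63.266 kg/s


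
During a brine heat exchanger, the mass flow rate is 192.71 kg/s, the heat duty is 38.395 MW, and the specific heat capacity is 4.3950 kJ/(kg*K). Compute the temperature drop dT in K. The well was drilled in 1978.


dT = Q * 1000 / (mdot * cp)
dT = 38.395 * 1000 / (192.71 * 4.3950)
dT = 45.333 K


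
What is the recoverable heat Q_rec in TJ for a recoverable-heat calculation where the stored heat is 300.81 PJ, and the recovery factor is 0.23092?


Q_rec = Q_s * RF
Q_rec = 300.81 * 0.23092
Q_rec = 69.46305 PJ
Convert: 69.46305 PJ * 1000.0 = 69463 TJ
Q_rec = 69463 TJ


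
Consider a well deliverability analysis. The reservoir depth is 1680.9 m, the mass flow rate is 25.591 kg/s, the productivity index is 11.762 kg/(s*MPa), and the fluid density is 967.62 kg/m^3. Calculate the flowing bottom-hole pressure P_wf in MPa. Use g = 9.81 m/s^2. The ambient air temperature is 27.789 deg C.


Step 1: P_i = rho*g*h/1e6 = 967.62*9.81*1680.9/1e6 = 15.95569 MPa
Step 2: P_wf = P_i - mdot/PI = 15.95569 - 25.591/11.762 = 13.780 MPa
P_wf = 13.780 MPa


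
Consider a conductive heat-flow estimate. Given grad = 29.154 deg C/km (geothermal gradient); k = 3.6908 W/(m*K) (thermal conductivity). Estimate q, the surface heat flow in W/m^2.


q = k * grad / 1000
q = 3.6908 * 29.154 / 1000
q = 0.10760 W/m^2


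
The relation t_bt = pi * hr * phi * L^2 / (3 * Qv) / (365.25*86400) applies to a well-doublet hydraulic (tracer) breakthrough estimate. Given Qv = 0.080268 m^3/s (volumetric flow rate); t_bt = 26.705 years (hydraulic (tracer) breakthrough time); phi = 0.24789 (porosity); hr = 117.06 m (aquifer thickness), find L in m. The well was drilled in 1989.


L = sqrt(t_bt*365.25*86400*3*Qv / (pi*hr*phi))
L = sqrt(26.705*365.25*86400*3*0.080268 / (pi*117.06*0.24789))
L = 1492.0 m


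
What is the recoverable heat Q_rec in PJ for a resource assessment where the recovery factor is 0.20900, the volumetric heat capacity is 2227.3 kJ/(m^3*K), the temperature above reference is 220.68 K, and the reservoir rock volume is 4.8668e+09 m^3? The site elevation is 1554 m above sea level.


Step 1: Q_s = Vr*rhoc*dT/1e12 = 4.8668e+09*2227.3*220.68/1e12 = 2392.132 PJ
Step 2: Q_rec = Q_s * RF = 2392.132 * 0.209 = 499.96 PJ
Q_rec = 499.96 PJ


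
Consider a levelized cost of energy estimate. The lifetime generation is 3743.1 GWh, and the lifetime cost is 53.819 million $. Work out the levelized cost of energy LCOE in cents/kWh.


LCOE = C_tot / E_tot * 100
LCOE = 53.819 / 3743.1 * 100
LCOE = 1.4378 cents/kWh


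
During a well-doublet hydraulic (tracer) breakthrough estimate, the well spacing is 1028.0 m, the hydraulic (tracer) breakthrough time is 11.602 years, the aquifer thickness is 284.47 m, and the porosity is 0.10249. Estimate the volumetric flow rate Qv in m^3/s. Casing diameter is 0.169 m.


Qv = pi*hr*phi*L^2 / (3*t_bt*365.25*86400)
Qv = pi*284.47*0.10249*1028.0^2 / (3*11.602*365.25*86400)
Qv = 0.088124 m^3/s


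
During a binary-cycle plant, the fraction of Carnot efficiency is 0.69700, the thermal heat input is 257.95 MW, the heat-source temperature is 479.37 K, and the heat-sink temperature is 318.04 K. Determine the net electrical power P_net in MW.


Step 1: eta = (1 - Tc/Th)*f = (1 - 318.04/479.37)*0.697 = 0.2345725
Step 2: P_net = eta * Q_in = 0.2345725 * 257.95 = 60.508 MW
P_net = 60.508 MW


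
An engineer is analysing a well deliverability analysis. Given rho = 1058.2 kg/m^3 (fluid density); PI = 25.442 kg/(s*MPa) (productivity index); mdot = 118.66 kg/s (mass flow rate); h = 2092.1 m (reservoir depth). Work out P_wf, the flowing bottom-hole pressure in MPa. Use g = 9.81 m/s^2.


Step 1: P_i = rho*g*h/1e6 = 1058.2*9.81*2092.1/1e6 = 21.71797 MPa
Step 2: P_wf = P_i - mdot/PI = 21.71797 - 118.66/25.442 = 17.054 MPa
P_wf = 17.054 MPa


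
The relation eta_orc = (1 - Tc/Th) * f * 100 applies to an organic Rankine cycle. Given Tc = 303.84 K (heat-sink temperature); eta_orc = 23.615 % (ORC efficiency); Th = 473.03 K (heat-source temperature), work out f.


f = (eta_orc/100) / (1 - Tc/Th)
f = (23.615/100) / (1 - 303.84/473.03)
f = 0.66024


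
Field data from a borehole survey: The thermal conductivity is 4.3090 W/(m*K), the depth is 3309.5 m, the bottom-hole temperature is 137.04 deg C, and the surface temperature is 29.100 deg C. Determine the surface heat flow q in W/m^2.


Step 1: grad = (T_d - T_surf)/d * 1000 = (137.04 - 29.1)/3309.5 * 1000 = 32.61520 deg C/km
Step 2: q = k * grad / 1000 = 4.309 * 32.61520 / 1000 = 0.14054 W/m^2
q = 0.14054 W/m^2


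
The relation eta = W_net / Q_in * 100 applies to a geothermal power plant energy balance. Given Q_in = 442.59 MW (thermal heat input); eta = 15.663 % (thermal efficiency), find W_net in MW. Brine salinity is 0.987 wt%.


W_net = eta / 100 * Q_in
W_net = 15.663 / 100 * 442.59
W_net = 69.323 MW


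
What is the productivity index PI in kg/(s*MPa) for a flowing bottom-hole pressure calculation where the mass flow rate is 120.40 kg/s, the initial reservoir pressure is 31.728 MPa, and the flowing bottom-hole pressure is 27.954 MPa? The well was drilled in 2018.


PI = mdot / (P_i - P_wf)
PI = 120.40 / (31.728 - 27.954)
PI = 31.902 kg/(s*MPa)


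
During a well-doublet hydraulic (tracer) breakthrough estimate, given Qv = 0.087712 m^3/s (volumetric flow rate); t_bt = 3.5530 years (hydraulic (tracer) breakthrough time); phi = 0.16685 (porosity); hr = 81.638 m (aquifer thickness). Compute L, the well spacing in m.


L = sqrt(t_bt*365.25*86400*3*Qv / (pi*hr*phi))
L = sqrt(3.5530*365.25*86400*3*0.087712 / (pi*81.638*0.16685))
L = 830.34 m


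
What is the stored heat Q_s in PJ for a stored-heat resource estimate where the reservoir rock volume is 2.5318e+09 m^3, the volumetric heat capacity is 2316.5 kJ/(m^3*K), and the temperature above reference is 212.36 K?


Q_s = Vr * rhoc * dT / 1e12
Q_s = 2.5318e+09 * 2316.5 * 212.36 / 1e12
Q_s = 1245.5 PJ


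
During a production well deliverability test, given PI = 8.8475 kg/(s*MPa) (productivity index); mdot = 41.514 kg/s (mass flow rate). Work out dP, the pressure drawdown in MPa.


dP = mdot * 1000 / PI
dP = 41.514 * 1000 / 8.8475
dP = 4692.173 kPa
Convert: 4692.173 kPa * 0.001 = 4.6922 MPa
dP = 4.6922 MPa


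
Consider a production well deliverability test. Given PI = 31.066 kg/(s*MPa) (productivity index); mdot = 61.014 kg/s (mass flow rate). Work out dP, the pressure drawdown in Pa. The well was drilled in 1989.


dP = mdot * 1000 / PI
dP = 61.014 * 1000 / 31.066
dP = 1964.012 kPa
Convert: 1964.012 kPa * 1000.0 = 1.9640e+06 Pa
dP = 1.9640e+06 Pa


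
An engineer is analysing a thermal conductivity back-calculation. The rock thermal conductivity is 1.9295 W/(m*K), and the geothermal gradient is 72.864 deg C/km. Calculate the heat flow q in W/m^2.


q = k * grad / 1000
q = 1.9295 * 72.864 / 1000
q = 0.14059 W/m^2


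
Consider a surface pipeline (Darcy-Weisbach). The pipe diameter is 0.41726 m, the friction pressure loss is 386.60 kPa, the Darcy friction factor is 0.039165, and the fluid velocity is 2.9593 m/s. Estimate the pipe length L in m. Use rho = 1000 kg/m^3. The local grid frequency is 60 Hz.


L = dP*1000*D / (f*rho*vel^2/2)
L = 386.60*1000*0.41726 / (0.039165*1000*2.9593^2/2)
L = 940.64 m


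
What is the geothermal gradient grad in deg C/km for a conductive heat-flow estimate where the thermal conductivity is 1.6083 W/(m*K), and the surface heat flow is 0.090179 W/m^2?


grad = q * 1000 / k
grad = 0.090179 * 1000 / 1.6083
grad = 56.071 deg C/km


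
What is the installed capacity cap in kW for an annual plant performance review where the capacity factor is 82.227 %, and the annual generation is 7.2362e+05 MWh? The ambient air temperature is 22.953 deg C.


cap = E_a / (CF/100 * 8760)
cap = 7.2362e+05 / (82.227/100 * 8760)
cap = 100.4597 MW
Convert: 100.4597 MW * 1000.0 = 1.0046e+05 kW
cap = 1.0046e+05 kW


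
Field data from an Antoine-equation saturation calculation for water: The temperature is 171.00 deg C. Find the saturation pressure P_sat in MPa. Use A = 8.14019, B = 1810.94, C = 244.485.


P_sat = 10^(A - B/(C + T)) / 760 * 0.101325
P_sat = 10^(8.14019 - 1810.94/(244.485 + 171.00)) / 760 * 0.101325
P_sat = 0.80626 MPa


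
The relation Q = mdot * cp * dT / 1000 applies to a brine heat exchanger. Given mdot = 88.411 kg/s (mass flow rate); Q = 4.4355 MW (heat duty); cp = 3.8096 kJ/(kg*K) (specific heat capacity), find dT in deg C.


dT = Q * 1000 / (mdot * cp)
dT = 4.4355 * 1000 / (88.411 * 3.8096)
dT = 13.16912 K
Convert (temperature difference, 1 K = 1 deg C): 13.16912 K = 13.16912 deg C
dT = 13.169 deg C


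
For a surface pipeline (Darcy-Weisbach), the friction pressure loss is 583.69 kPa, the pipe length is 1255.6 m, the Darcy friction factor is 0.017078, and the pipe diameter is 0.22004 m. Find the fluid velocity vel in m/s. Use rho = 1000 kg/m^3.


vel = sqrt(dP*1000*2*D / (f*L*rho))
vel = sqrt(583.69*1000*2*0.22004 / (0.017078*1255.6*1000))
vel = 3.4611 m/s


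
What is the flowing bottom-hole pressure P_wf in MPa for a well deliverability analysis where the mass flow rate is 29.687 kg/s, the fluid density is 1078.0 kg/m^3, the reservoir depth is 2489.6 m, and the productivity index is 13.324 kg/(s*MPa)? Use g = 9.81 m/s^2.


Step 1: P_i = rho*g*h/1e6 = 1078.0*9.81*2489.6/1e6 = 26.32797 MPa
Step 2: P_wf = P_i - mdot/PI = 26.32797 - 29.687/13.324 = 24.100 MPa
P_wf = 24.100 MPa


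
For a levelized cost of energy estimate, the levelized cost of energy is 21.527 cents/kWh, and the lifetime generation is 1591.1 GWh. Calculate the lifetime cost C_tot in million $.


C_tot = LCOE / 100 * E_tot
C_tot = 21.527 / 100 * 1591.1
C_tot = 342.52 million $


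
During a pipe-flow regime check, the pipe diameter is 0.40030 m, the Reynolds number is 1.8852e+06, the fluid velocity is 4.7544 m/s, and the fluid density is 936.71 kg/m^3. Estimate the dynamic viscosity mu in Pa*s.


mu = rho * vel * D / Re
mu = 936.71 * 4.7544 * 0.40030 / 1.8852e+06
mu = 0.00094565 Pa*s


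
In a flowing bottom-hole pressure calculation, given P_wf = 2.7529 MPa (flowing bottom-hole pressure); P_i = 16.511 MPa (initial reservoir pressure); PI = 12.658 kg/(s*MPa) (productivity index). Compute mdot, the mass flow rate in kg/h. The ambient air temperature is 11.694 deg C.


mdot = (P_i - P_wf) * PI
mdot = (16.511 - 2.7529) * 12.658
mdot = 174.1500 kg/s
Convert: 174.1500 kg/s * 3600.0 = 6.2694e+05 kg/h
mdot = 6.2694e+05 kg/h


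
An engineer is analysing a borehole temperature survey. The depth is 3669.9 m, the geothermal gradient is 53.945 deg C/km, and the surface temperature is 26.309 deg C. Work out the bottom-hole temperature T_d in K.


T_d = T_surf + grad * d / 1000
T_d = 26.309 + 53.945 * 3669.9 / 1000
T_d = 224.2818 deg C
Convert to K: 224.2818 + 273.15 = 497.43 K
T_d = 497.43 K


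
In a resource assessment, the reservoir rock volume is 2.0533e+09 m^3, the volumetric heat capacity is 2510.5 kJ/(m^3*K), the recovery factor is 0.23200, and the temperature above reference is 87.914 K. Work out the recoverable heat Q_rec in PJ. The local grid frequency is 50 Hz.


Step 1: Q_s = Vr*rhoc*dT/1e12 = 2.0533e+09*2510.5*87.914/1e12 = 453.1799 PJ
Step 2: Q_rec = Q_s * RF = 453.1799 * 0.232 = 105.14 PJ
Q_rec = 105.14 PJ


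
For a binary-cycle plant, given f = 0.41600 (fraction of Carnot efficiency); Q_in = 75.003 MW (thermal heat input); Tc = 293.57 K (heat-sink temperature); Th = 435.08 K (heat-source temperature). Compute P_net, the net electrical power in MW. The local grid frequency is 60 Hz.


Step 1: eta = (1 - Tc/Th)*f = (1 - 293.57/435.08)*0.416 = 0.1353042
Step 2: P_net = eta * Q_in = 0.1353042 * 75.003 = 10.148 MW
P_net = 10.148 MW


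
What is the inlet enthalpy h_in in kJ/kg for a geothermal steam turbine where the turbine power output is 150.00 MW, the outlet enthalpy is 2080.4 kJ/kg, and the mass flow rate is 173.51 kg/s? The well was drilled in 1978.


h_in = h_out + P * 1000 / mdot
h_in = 2080.4 + 150.00 * 1000 / 173.51
h_in = 2944.9 kJ/kg


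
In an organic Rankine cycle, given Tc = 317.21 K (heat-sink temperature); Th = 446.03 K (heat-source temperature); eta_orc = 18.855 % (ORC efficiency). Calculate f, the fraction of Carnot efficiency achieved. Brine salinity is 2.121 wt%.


f = (eta_orc/100) / (1 - Tc/Th)
f = (18.855/100) / (1 - 317.21/446.03)
f = 0.65284


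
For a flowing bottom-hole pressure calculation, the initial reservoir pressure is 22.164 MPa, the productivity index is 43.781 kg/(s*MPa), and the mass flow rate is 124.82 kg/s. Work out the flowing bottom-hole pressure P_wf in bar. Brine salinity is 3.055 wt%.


P_wf = P_i - mdot / PI
P_wf = 22.164 - 124.82 / 43.781
P_wf = 19.31299 MPa
Convert: 19.31299 MPa * 10.0 = 193.13 bar
P_wf = 193.13 bar


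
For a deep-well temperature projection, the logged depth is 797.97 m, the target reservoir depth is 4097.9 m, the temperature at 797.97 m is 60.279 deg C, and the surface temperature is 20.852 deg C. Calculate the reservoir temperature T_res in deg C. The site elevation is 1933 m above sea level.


Step 1: grad = (T_d1 - T_surf)/d1 * 1000 = (60.279 - 20.852)/797.97 * 1000 = 49.40913 deg C/km
Step 2: T_res = T_surf + grad*d2/1000 = 20.852 + 49.40913*4097.9/1000 = 223.33 deg C
T_res = 223.33 deg C


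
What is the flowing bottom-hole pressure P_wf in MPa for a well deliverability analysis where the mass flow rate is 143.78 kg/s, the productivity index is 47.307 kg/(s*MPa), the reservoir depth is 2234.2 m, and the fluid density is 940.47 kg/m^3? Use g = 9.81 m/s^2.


Step 1: P_i = rho*g*h/1e6 = 940.47*9.81*2234.2/1e6 = 20.61275 MPa
Step 2: P_wf = P_i - mdot/PI = 20.61275 - 143.78/47.307 = 17.573 MPa
P_wf = 17.573 MPa


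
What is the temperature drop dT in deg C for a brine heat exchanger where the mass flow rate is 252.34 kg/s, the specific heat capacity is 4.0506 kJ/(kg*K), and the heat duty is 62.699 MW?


dT = Q * 1000 / (mdot * cp)
dT = 62.699 * 1000 / (252.34 * 4.0506)
dT = 61.34161 K
Convert (temperature difference, 1 K = 1 deg C): 61.34161 K = 61.34161 deg C
dT = 61.342 deg C


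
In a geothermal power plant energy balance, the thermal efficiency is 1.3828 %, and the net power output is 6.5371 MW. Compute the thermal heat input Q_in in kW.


Q_in = W_net / (eta / 100)
Q_in = 6.5371 / (1.3828 / 100)
Q_in = 472.7437 MW
Convert: 472.7437 MW * 1000.0 = 4.7274e+05 kW
Q_in = 4.7274e+05 kW


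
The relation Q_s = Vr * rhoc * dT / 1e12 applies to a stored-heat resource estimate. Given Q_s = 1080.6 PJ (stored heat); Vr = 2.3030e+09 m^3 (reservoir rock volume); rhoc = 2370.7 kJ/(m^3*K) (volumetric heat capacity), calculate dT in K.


dT = Q_s * 1e12 / (Vr * rhoc)
dT = 1080.6 * 1e12 / (2.3030e+09 * 2370.7)
dT = 197.92 K


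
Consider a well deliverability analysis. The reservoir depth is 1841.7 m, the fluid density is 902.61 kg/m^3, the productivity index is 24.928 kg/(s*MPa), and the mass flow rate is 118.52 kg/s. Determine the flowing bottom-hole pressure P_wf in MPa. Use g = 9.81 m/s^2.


Step 1: P_i = rho*g*h/1e6 = 902.61*9.81*1841.7/1e6 = 16.30752 MPa
Step 2: P_wf = P_i - mdot/PI = 16.30752 - 118.52/24.928 = 11.553 MPa
P_wf = 11.553 MPa


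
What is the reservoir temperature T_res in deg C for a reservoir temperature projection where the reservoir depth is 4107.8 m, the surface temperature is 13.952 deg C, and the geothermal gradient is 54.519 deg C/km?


T_res = T_surf + grad * d / 1000
T_res = 13.952 + 54.519 * 4107.8 / 1000
T_res = 237.91 deg C
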